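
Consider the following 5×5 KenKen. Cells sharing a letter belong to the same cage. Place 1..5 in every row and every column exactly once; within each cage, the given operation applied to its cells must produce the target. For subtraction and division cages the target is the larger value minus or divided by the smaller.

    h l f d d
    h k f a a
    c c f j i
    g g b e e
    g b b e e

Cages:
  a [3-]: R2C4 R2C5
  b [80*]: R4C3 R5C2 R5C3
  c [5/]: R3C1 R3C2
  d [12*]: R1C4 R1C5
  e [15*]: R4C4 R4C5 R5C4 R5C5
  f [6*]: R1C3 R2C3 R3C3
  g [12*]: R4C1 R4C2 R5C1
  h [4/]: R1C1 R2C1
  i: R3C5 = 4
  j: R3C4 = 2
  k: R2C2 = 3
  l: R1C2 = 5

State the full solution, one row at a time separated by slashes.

L is a freebie, so R1C2 = 5.
K is a freebie; hence R2C2 = 3.
Column 2 now contains 5, which forces R3C2 = 1.
J is a freebie, leaving R3C4 = 2.
Cage i is a single given cell, leaving R3C5 = 4.
Cage b has product 80, leaving R4C3 = 4.
Cage b has product 80; hence R5C2 = 4.
The 3 cells of cage b must have product 80, so R5C3 = 5.
Cage d needs two cells with product 12, so R1C4 = 4.
4 is placed in column 5, leaving R1C5 = 3.
4 is placed in column 4, which forces R2C4 = 5.
Row 3 now contains 1; hence R3C1 = 5.
Row 3 already has 2, leaving R3C3 = 3.
Cage g needs product 12, leaving R4C1 = 3.
Row 4 now contains 4, which forces R4C2 = 2.
Column 4 already has 5; hence R4C4 = 1.
Row 4 already has 1, leaving R4C5 = 5.
Cage g needs product 12, which forces R5C1 = 2.
1 is placed in column 4, which forces R5C4 = 3.
Column 5 now contains 3, which forces R5C5 = 1.
Row 1 already has 4, leaving R1C1 = 1.
Row 1 now contains 1, leaving R1C3 = 2.
Cage h needs two cells with quotient 4, which forces R2C1 = 4.
2 is placed in column 3, so R2C3 = 1.
Column 5 now contains 1, leaving R2C5 = 2.

1 5 2 4 3 / 4 3 1 5 2 / 5 1 3 2 4 / 3 2 4 1 5 / 2 4 5 3 1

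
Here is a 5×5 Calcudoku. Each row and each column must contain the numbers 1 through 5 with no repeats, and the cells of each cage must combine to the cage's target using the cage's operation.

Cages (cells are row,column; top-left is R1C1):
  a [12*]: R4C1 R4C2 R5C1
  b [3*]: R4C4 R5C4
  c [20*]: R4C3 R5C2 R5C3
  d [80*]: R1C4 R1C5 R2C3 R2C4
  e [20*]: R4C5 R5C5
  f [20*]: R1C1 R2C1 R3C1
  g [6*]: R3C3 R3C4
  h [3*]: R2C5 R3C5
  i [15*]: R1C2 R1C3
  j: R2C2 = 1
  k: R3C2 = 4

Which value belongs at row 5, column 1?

2

J is a freebie; hence R2C2 = 1.
Row 2 now contains 1, so R2C5 = 3.
K is a freebie, leaving R3C2 = 4.
3 is placed in column 5, so R3C5 = 1.
Cage f has product 20, so R1C1 = 1.
The 3 cells of cage f must have product 20, leaving R2C1 = 4.
1 is placed in row 3, which forces R3C1 = 5.
Column 1 now contains 4, which forces R4C1 = 3.
3 is placed in row 4, leaving R4C2 = 2.
3 is placed in row 4, leaving R4C4 = 1.
Column 1 now contains 4; hence R5C1 = 2.
2 is placed in column 2, which forces R5C2 = 5.
Column 4 now contains 1, leaving R5C4 = 3.
Row 5 already has 5, leaving R5C5 = 4.
Column 2 now contains 5, which forces R1C2 = 3.
The two cells of cage i must have product 15, leaving R1C3 = 5.
Cage d needs product 80, so R1C4 = 4.
Cage d has product 80; hence R1C5 = 2.
Column 3 already has 5, so R2C3 = 2.
Row 2 now contains 2; hence R2C4 = 5.
Cage g needs two cells with product 6, leaving R3C3 = 3.
Column 4 now contains 3; hence R3C4 = 2.
Row 4 now contains 1, so R4C3 = 4.
Column 5 now contains 4, which forces R4C5 = 5.
4 is placed in row 5, leaving R5C3 = 1.
The full grid is 1 3 5 4 2 / 4 1 2 5 3 / 5 4 3 2 1 / 3 2 4 1 5 / 2 5 1 3 4.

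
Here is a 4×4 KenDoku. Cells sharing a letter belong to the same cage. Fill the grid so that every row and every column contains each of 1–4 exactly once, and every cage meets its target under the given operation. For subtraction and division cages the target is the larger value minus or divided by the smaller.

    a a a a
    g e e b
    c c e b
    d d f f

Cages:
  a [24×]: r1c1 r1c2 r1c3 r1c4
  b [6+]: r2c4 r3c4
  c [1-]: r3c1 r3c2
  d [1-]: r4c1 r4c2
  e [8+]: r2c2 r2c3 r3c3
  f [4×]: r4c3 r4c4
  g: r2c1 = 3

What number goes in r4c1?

Cage g is a single given cell; hence r2c1 = 3.
Row 4 needs a 3, and only r4c2 is open for it.
The only place for 3 in row 3 is r3c3.
Cage a needs product 24, which forces r1c4 = 3.
The only place for 2 in row 2 is r2c4.
2 is placed in column 4, leaving r3c4 = 4.
4 is placed in column 4, so r4c4 = 1.
1 is placed in row 4, which forces r4c3 = 4.
Cage e has sum 8, which forces r2c2 = 4.
4 is placed in column 3, leaving r2c3 = 1.
Row 4 now contains 4, so r4c1 = 2.
The 4 cells of cage a must have product 24; hence r1c1 = 4.
Cage a needs product 24, leaving r1c2 = 1.
1 is placed in column 3, which forces r1c3 = 2.
2 is placed in column 1; hence r3c1 = 1.
Cage c needs two cells with difference 1; hence r3c2 = 2.
Completed grid: 4 1 2 3 / 3 4 1 2 / 1 2 3 4 / 2 3 4 1.

2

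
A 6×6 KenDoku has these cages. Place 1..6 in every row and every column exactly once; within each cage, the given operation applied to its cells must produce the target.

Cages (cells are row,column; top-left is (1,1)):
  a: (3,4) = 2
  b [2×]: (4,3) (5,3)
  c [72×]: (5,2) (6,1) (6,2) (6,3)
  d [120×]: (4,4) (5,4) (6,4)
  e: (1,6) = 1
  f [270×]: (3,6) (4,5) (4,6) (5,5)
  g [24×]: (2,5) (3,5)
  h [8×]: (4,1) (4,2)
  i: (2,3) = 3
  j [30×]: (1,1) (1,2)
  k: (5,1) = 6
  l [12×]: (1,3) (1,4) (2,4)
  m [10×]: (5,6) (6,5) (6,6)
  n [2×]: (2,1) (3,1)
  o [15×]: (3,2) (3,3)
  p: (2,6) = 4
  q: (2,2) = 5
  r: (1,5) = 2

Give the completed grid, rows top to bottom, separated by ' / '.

R is a freebie, which forces (1,5) = 2.
Cage e is a single given cell, which forces (1,6) = 1.
Q is a freebie, so (2,2) = 5.
Cage i is given, leaving (2,3) = 3.
P is a freebie, which forces (2,6) = 4.
5 is placed in column 2, which forces (3,2) = 3.
Column 3 now contains 3, so (3,3) = 5.
Cage a is a single given cell; hence (3,4) = 2.
Row 3 now contains 5, so (3,6) = 6.
Cage k is given, which forces (5,1) = 6.
Column 1 now contains 6, so (1,1) = 5.
5 is placed in column 2, so (1,2) = 6.
Cage l needs product 12, which forces (1,3) = 4.
The 3 cells of cage l must have product 12, leaving (1,4) = 3.
Cage n needs two cells with product 2, leaving (2,1) = 2.
Cage l needs product 12, leaving (2,4) = 1.
4 is placed in row 2; hence (2,5) = 6.
Row 3 already has 2, which forces (3,1) = 1.
Row 3 now contains 6, which forces (3,5) = 4.
Column 1 already has 2; hence (4,1) = 4.
Row 4 already has 4, which forces (4,2) = 2.
2 is placed in row 4, leaving (4,3) = 1.
Cage f has product 270, leaving (4,5) = 5.
The 4 cells of cage f must have product 270; hence (4,6) = 3.
1 is placed in column 3, so (5,3) = 2.
Cage f has product 270, so (5,5) = 3.
2 is placed in row 5, which forces (5,6) = 5.
Cage c has product 72, which forces (6,1) = 3.
Column 3 already has 2, which forces (6,3) = 6.
The 3 cells of cage m must have product 10, so (6,5) = 1.
Column 6 already has 5, so (6,6) = 2.
Row 4 now contains 5, leaving (4,4) = 6.
Cage c has product 72; hence (5,2) = 1.
5 is placed in row 5, leaving (5,4) = 4.
Row 6 now contains 1, which forces (6,2) = 4.
Cage d needs product 120, leaving (6,4) = 5.

5 6 4 3 2 1 / 2 5 3 1 6 4 / 1 3 5 2 4 6 / 4 2 1 6 5 3 / 6 1 2 4 3 5 / 3 4 6 5 1 2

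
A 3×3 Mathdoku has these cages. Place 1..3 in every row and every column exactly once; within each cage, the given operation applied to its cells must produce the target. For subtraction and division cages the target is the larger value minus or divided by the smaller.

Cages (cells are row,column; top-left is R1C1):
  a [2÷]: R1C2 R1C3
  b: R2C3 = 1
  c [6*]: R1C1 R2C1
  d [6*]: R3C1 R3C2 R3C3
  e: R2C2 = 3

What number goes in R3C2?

E is a freebie, so R2C2 = 3.
Cage b is a single given cell, so R2C3 = 1.
Cage c's pair has product 6, which forces R1C1 = 3.
Cage a needs two cells with quotient 2, leaving R1C2 = 1.
Column 3 now contains 1; hence R1C3 = 2.
Row 2 now contains 3, leaving R2C1 = 2.
Column 1 already has 2, which forces R3C1 = 1.
Column 2 already has 1, leaving R3C2 = 2.
Column 3 already has 2; hence R3C3 = 3.
Filled in: 3 1 2 / 2 3 1 / 1 2 3.

2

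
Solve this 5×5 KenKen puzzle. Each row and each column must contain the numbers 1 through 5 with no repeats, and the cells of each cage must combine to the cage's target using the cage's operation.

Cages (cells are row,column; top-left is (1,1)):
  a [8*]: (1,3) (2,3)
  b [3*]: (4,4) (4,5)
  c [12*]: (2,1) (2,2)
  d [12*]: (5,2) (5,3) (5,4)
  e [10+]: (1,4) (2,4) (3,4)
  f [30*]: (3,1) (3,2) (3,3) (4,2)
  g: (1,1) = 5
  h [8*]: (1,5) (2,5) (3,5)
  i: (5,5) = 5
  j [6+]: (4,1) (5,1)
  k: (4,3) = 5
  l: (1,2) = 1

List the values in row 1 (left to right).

G is a freebie; hence (1,1) = 5.
Cage l is a single given cell, which forces (1,2) = 1.
Cage k is a single given cell, which forces (4,3) = 5.
Cage i is given, leaving (5,5) = 5.
Cage f has product 30, so (3,2) = 5.
Cage e needs sum 10, leaving (2,4) = 5.
Row 1 needs a 3, and only (1,4) is open for it.
The 3 cells of cage e must have sum 10, so (3,4) = 2.
3 is placed in column 4; hence (4,4) = 1.
Cage b's pair has product 3; hence (4,5) = 3.
Column 4 now contains 1, so (5,4) = 4.
Cage j needs two cells with sum 6, leaving (4,1) = 4.
3 is placed in row 4, leaving (4,2) = 2.
Row 5 now contains 4, which forces (5,1) = 2.
Row 5 now contains 4, so (5,2) = 3.
Cage d needs product 12, which forces (5,3) = 1.
Column 1 already has 4, which forces (2,1) = 3.
Column 2 already has 3; hence (2,2) = 4.
Row 2 already has 4, which forces (2,3) = 2.
Row 2 now contains 2, which forces (2,5) = 1.
The 4 cells of cage f must have product 30, which forces (3,1) = 1.
Column 3 already has 1, leaving (3,3) = 3.
Column 5 now contains 1, which forces (3,5) = 4.
Column 3 already has 2, leaving (1,3) = 4.
Column 5 already has 4; hence (1,5) = 2.
Filled in: 5 1 4 3 2 / 3 4 2 5 1 / 1 5 3 2 4 / 4 2 5 1 3 / 2 3 1 4 5.

5 1 4 3 2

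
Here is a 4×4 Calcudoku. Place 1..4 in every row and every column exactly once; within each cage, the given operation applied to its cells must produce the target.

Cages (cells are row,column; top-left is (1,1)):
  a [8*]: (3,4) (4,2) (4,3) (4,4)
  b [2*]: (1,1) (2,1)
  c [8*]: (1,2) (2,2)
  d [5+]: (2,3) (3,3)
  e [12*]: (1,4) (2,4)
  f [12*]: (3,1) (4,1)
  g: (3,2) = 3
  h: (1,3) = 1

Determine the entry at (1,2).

H is a freebie, leaving (1,3) = 1.
Cage g is a single given cell, leaving (3,2) = 3.
Cage a needs product 8, leaving (3,4) = 1.
Row 1 now contains 1, leaving (1,1) = 2.
Row 1 already has 2, leaving (1,2) = 4.
Row 1 already has 4, which forces (1,4) = 3.
Cage b needs two cells with product 2, leaving (2,1) = 1.
4 is placed in column 2; hence (2,2) = 2.
Cage d's pair has sum 5, leaving (2,3) = 3.
Column 4 already has 3, so (2,4) = 4.
Row 3 already has 3, which forces (3,1) = 4.
Cage d needs two cells with sum 5, so (3,3) = 2.
Cage f needs two cells with product 12, which forces (4,1) = 3.
Cage a needs product 8, so (4,2) = 1.
2 is placed in column 3, leaving (4,3) = 4.
4 is placed in column 4, so (4,4) = 2.
Filled in: 2 4 1 3 / 1 2 3 4 / 4 3 2 1 / 3 1 4 2.

4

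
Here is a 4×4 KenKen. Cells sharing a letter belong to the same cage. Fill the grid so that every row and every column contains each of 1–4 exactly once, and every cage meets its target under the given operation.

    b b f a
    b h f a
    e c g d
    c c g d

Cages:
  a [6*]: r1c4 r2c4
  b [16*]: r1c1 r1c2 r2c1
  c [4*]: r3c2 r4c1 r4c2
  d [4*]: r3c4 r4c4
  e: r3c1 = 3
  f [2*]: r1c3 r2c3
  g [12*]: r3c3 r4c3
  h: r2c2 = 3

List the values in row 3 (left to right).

Cage h is a single given cell, so r2c2 = 3.
Row 2 now contains 3, so r2c4 = 2.
Cage e is a single given cell; hence r3c1 = 3.
3 is placed in row 3, leaving r3c3 = 4.
4 is placed in row 3; hence r3c4 = 1.
Column 3 already has 4; hence r4c3 = 3.
Column 4 now contains 1; hence r4c4 = 4.
The 3 cells of cage b must have product 16, leaving r1c1 = 1.
Cage b has product 16, leaving r1c2 = 4.
Cage f needs two cells with product 2, leaving r1c3 = 2.
2 is placed in column 4; hence r1c4 = 3.
2 is placed in row 2, so r2c1 = 4.
2 is placed in row 2; hence r2c3 = 1.
Row 3 now contains 1, so r3c2 = 2.
Cage c needs product 4; hence r4c1 = 2.
Row 4 already has 4, which forces r4c2 = 1.
The full grid is 1 4 2 3 / 4 3 1 2 / 3 2 4 1 / 2 1 3 4.

3 2 4 1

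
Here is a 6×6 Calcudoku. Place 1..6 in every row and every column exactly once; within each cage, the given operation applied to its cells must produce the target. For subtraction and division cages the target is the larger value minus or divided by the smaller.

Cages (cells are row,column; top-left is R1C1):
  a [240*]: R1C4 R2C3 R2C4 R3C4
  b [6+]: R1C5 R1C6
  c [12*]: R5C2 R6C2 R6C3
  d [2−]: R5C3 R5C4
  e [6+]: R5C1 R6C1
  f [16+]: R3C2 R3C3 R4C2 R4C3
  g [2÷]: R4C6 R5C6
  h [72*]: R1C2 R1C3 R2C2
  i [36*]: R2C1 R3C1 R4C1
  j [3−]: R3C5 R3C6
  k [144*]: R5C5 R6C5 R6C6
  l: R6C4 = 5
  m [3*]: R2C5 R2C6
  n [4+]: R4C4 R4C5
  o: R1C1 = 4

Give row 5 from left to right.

5 2 1 3 6 4

O is a freebie, which forces R1C1 = 4.
Cage k needs product 144, which forces R5C5 = 6.
Cage l is a single given cell, leaving R6C4 = 5.
Cage k needs product 144; hence R6C5 = 4.
Cage k needs product 144, which forces R6C6 = 6.
Cage a has product 240, so R2C3 = 5.
Cage e's pair has sum 6; hence R5C1 = 5.
Cage e needs two cells with sum 6, leaving R6C1 = 1.
Row 6 already has 1, leaving R6C2 = 3.
Row 6 already has 3, so R6C3 = 2.
Cage c needs product 12, which forces R5C2 = 2.
Column 2 already has 2; hence R1C2 = 6.
The 3 cells of cage h must have product 72, so R1C3 = 3.
6 is placed in row 1, leaving R1C4 = 2.
Cage h needs product 72, leaving R2C2 = 4.
Row 2 now contains 4, leaving R2C4 = 6.
Column 4 already has 6; hence R3C4 = 4.
The two cells of cage g must have quotient 2, so R4C6 = 2.
Column 3 now contains 3, which forces R5C3 = 1.
Row 5 now contains 1, leaving R5C4 = 3.
Row 5 now contains 1; hence R5C6 = 4.
1 is placed in column 3, which forces R3C3 = 6.
Cage j's pair has difference 3; hence R3C5 = 2.
Column 6 now contains 2; hence R3C6 = 5.
Cage f needs sum 16, so R4C3 = 4.
Column 4 now contains 3, so R4C4 = 1.
Cage n needs two cells with sum 4, so R4C5 = 3.
Cage b's pair has sum 6, leaving R1C5 = 5.
Column 6 now contains 5; hence R1C6 = 1.
Cage i needs product 36, so R2C1 = 2.
3 is placed in column 5, which forces R2C5 = 1.
Cage m's pair has product 3, so R2C6 = 3.
Row 3 now contains 2; hence R3C1 = 3.
Row 3 now contains 5, which forces R3C2 = 1.
Row 4 now contains 3, so R4C1 = 6.
1 is placed in row 4, so R4C2 = 5.
Completed grid: 4 6 3 2 5 1 / 2 4 5 6 1 3 / 3 1 6 4 2 5 / 6 5 4 1 3 2 / 5 2 1 3 6 4 / 1 3 2 5 4 6.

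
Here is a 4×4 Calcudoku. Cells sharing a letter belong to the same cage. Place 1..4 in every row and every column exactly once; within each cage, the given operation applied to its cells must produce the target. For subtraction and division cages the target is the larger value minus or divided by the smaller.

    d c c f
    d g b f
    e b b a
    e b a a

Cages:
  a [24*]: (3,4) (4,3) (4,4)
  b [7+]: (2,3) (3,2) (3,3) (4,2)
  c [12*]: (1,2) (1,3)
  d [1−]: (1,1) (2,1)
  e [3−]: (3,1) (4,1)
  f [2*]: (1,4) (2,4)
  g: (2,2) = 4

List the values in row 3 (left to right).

1 2 3 4

Cage g is given, which forces (2,2) = 4.
4 is placed in column 2, which forces (1,2) = 3.
The two cells of cage c must have product 12, so (1,3) = 4.
Column 1 needs a 3, and only (2,1) is open for it.
Cage d needs two cells with difference 1, which forces (1,1) = 2.
2 is placed in row 1, which forces (1,4) = 1.
3 is placed in row 2; hence (2,3) = 1.
1 is placed in column 4; hence (2,4) = 2.
The 4 cells of cage b must have sum 7, which forces (3,3) = 3.
3 is placed in row 3; hence (3,4) = 4.
3 is placed in column 3, so (4,3) = 2.
Column 4 already has 4, which forces (4,4) = 3.
4 is placed in row 3, leaving (3,1) = 1.
The 4 cells of cage b must have sum 7, leaving (3,2) = 2.
Cage e needs two cells with difference 3, which forces (4,1) = 4.
Row 4 already has 2, which forces (4,2) = 1.
Completed grid: 2 3 4 1 / 3 4 1 2 / 1 2 3 4 / 4 1 2 3.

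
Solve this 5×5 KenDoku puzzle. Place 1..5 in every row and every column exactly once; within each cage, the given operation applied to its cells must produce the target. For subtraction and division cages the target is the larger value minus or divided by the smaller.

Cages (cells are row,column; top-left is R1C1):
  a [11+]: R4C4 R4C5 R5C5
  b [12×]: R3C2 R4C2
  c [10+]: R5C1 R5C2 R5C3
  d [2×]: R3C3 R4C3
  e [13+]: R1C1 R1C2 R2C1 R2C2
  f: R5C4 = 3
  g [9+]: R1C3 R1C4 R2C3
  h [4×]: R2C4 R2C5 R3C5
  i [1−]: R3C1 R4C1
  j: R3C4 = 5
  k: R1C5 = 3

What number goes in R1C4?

2

K is a freebie, leaving R1C5 = 3.
Cage j is given; hence R3C4 = 5.
F is a freebie, leaving R5C4 = 3.
The only place for 2 in row 5 is R5C5.
The 3 cells of cage h must have product 4, leaving R2C4 = 1.
The 3 cells of cage h must have product 4, leaving R2C5 = 4.
2 is placed in column 5; hence R3C5 = 1.
Cage a has sum 11, leaving R4C4 = 4.
The 3 cells of cage a must have sum 11, leaving R4C5 = 5.
Column 4 already has 4; hence R1C4 = 2.
Cage b's pair has product 12, leaving R3C2 = 4.
1 is placed in row 3; hence R3C3 = 2.
Row 4 now contains 4, leaving R4C2 = 3.
Cage d needs two cells with product 2, so R4C3 = 1.
Cage g has sum 9, which forces R1C3 = 4.
Column 3 already has 2, leaving R2C3 = 3.
Row 3 already has 2, so R3C1 = 3.
Row 4 already has 1, leaving R4C1 = 2.
4 is placed in column 3, which forces R5C3 = 5.
Cage e needs sum 13, leaving R1C1 = 1.
The 4 cells of cage e must have sum 13, so R1C2 = 5.
Column 1 now contains 2, leaving R2C1 = 5.
Cage e has sum 13, so R2C2 = 2.
Cage c needs sum 10, so R5C1 = 4.
Row 5 already has 5; hence R5C2 = 1.
Filled in: 1 5 4 2 3 / 5 2 3 1 4 / 3 4 2 5 1 / 2 3 1 4 5 / 4 1 5 3 2.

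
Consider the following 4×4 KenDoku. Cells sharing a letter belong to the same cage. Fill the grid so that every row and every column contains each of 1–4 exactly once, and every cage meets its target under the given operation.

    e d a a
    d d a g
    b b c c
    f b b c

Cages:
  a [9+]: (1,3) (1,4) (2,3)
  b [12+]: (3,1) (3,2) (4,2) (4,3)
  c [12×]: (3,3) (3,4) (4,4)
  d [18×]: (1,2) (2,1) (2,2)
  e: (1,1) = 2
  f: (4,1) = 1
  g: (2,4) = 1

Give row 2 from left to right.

Cage e is given, so (1,1) = 2.
Cage d needs product 18, leaving (1,2) = 3.
Row 1 already has 3; hence (1,4) = 4.
Cage d needs product 18, so (2,1) = 3.
Cage d has product 18; hence (2,2) = 2.
Row 2 now contains 2, leaving (2,3) = 4.
Cage g is given, leaving (2,4) = 1.
Column 4 already has 1; hence (3,4) = 3.
Cage f is a single given cell, so (4,1) = 1.
Row 4 now contains 1, which forces (4,2) = 4.
3 is placed in column 4, so (4,4) = 2.
Row 1 already has 4, leaving (1,3) = 1.
Column 1 now contains 1, which forces (3,1) = 4.
Column 2 already has 4, leaving (3,2) = 1.
The 3 cells of cage c must have product 12; hence (3,3) = 2.
2 is placed in row 4; hence (4,3) = 3.
The full grid is 2 3 1 4 / 3 2 4 1 / 4 1 2 3 / 1 4 3 2.

3 2 4 1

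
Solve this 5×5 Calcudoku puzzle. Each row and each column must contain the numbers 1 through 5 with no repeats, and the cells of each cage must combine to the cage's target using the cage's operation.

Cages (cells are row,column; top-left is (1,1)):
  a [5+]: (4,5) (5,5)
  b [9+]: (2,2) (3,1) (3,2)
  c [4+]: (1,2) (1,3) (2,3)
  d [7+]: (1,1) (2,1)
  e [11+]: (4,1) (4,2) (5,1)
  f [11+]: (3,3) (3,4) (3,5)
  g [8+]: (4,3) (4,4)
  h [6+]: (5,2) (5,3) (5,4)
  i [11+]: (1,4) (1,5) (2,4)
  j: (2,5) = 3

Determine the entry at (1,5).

Cage c needs sum 4, so (1,2) = 1.
The 3 cells of cage c must have sum 4, leaving (1,3) = 2.
Cage c has sum 4, which forces (2,3) = 1.
Cage j is given, leaving (2,5) = 3.
Column 3 now contains 1, which forces (5,3) = 3.
Column 3 now contains 3; hence (4,3) = 5.
Cage g's pair has sum 8, leaving (4,4) = 3.
Row 5 now contains 3; hence (5,2) = 2.
The 3 cells of cage h must have sum 6; hence (5,4) = 1.
Row 5 now contains 1, leaving (5,5) = 4.
Cage i needs sum 11, so (1,4) = 4.
4 is placed in column 5, leaving (1,5) = 5.
The 3 cells of cage i must have sum 11, leaving (2,4) = 2.
Cage b needs sum 9, so (3,2) = 3.
Column 3 already has 5; hence (3,3) = 4.
2 is placed in column 4, so (3,4) = 5.
Column 5 already has 5, so (3,5) = 2.
The 3 cells of cage e must have sum 11; hence (4,1) = 2.
Column 2 already has 2, which forces (4,2) = 4.
4 is placed in column 5, leaving (4,5) = 1.
Row 5 now contains 4; hence (5,1) = 5.
Row 1 already has 5, so (1,1) = 3.
Row 2 already has 2, so (2,1) = 4.
4 is placed in column 2; hence (2,2) = 5.
Row 3 now contains 2, leaving (3,1) = 1.
The full grid is 3 1 2 4 5 / 4 5 1 2 3 / 1 3 4 5 2 / 2 4 5 3 1 / 5 2 3 1 4.

5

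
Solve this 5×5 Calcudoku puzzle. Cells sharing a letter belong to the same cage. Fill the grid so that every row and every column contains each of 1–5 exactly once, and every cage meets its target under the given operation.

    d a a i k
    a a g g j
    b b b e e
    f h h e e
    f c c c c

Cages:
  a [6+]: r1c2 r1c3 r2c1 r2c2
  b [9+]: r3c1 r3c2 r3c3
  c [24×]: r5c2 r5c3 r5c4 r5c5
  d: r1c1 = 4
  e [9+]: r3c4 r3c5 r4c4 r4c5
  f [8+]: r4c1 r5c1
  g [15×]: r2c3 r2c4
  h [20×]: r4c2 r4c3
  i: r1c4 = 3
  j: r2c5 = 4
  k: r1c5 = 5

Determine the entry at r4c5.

1

D is a freebie, which forces r1c1 = 4.
I is a freebie; hence r1c4 = 3.
K is a freebie, which forces r1c5 = 5.
3 is placed in column 4; hence r2c4 = 5.
Cage j is given, leaving r2c5 = 4.
Row 2 already has 5; hence r2c3 = 3.
In row 5, 5 can only go at r5c1, so r5c1 = 5.
Column 1 now contains 5, so r4c1 = 3.
Cage b has sum 9, so r3c2 = 3.
Cage c needs product 24, which forces r5c5 = 3.
Row 3 needs a 5, and only r3c3 is open for it.
Cage b needs sum 9, which forces r3c1 = 1.
1 is placed in row 3, leaving r3c5 = 2.
Cage h's pair has product 20; hence r4c2 = 5.
5 is placed in column 3, leaving r4c3 = 4.
Row 4 now contains 4; hence r4c4 = 2.
Column 5 now contains 2; hence r4c5 = 1.
Cage a has sum 6; hence r1c2 = 2.
Cage a has sum 6, which forces r1c3 = 1.
Column 1 now contains 1; hence r2c1 = 2.
Cage a needs sum 6, leaving r2c2 = 1.
Row 3 already has 2, leaving r3c4 = 4.
Column 2 now contains 1, leaving r5c2 = 4.
Column 3 now contains 1, so r5c3 = 2.
Column 4 now contains 4, so r5c4 = 1.
Completed grid: 4 2 1 3 5 / 2 1 3 5 4 / 1 3 5 4 2 / 3 5 4 2 1 / 5 4 2 1 3.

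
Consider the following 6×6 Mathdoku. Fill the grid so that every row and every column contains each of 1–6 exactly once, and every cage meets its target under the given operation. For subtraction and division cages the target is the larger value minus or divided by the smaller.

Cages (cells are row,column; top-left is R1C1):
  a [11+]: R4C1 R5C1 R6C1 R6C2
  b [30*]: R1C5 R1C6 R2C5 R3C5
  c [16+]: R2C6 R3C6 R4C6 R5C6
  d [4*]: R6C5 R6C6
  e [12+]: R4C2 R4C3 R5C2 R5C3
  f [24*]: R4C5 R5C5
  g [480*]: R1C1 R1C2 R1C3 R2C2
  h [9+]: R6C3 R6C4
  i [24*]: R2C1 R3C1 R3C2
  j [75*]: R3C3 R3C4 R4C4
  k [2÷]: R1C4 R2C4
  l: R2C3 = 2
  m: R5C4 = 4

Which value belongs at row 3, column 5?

The 4 cells of cage g must have product 480, so R2C2 = 4.
L is a freebie, which forces R2C3 = 2.
The 3 cells of cage j must have product 75, leaving R3C3 = 5.
Cage j needs product 75, leaving R3C4 = 3.
Cage j needs product 75, so R4C4 = 5.
Cage m is a single given cell; hence R5C4 = 4.
Row 5 now contains 4; hence R5C5 = 6.
Column 4 already has 4, so R6C4 = 6.
Cage k needs two cells with quotient 2, which forces R1C4 = 2.
6 is placed in column 4, leaving R2C4 = 1.
Cage i has product 24, so R3C1 = 4.
Column 5 now contains 6; hence R4C5 = 4.
The two cells of cage h must have sum 9, so R6C3 = 3.
4 is placed in column 5, which forces R6C5 = 1.
Row 6 now contains 1, which forces R6C6 = 4.
The 4 cells of cage g must have product 480, which forces R1C3 = 4.
Cage b needs product 30, so R1C6 = 1.
1 is placed in column 5, so R3C5 = 2.
2 is placed in row 3, so R3C6 = 6.
Cage e needs sum 12, leaving R4C3 = 6.
Column 3 now contains 3, which forces R5C3 = 1.
Cage i needs product 24, so R2C1 = 6.
2 is placed in row 3, so R3C2 = 1.
Cage a has sum 11, which forces R4C1 = 1.
1 is placed in row 5; hence R5C1 = 3.
Row 5 already has 3, leaving R5C2 = 2.
Row 5 already has 2, so R5C6 = 5.
Column 2 already has 2; hence R6C2 = 5.
Column 1 now contains 6, so R1C1 = 5.
Column 2 already has 5, which forces R1C2 = 6.
Row 1 now contains 5, which forces R1C5 = 3.
3 is placed in column 5, so R2C5 = 5.
5 is placed in column 6, which forces R2C6 = 3.
Column 2 already has 2, so R4C2 = 3.
Cage c needs sum 16, leaving R4C6 = 2.
Row 6 now contains 5, leaving R6C1 = 2.
Filled in: 5 6 4 2 3 1 / 6 4 2 1 5 3 / 4 1 5 3 2 6 / 1 3 6 5 4 2 / 3 2 1 4 6 5 / 2 5 3 6 1 4.

2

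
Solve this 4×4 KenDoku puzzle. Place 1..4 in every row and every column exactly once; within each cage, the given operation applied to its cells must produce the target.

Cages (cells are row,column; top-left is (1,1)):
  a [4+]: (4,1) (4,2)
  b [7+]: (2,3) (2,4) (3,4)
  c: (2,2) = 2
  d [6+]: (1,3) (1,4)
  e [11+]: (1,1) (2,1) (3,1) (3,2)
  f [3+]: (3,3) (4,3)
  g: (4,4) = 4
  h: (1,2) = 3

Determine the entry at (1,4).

Cage h is a single given cell, leaving (1,2) = 3.
Cage c is given, so (2,2) = 2.
2 is placed in column 2; hence (3,2) = 4.
3 is placed in column 2, leaving (4,2) = 1.
Row 4 now contains 1, so (4,3) = 2.
Cage g is a single given cell, leaving (4,4) = 4.
2 is placed in column 3, leaving (1,3) = 4.
Column 4 already has 4, which forces (1,4) = 2.
4 is placed in column 3, leaving (2,3) = 3.
Cage b has sum 7, which forces (2,4) = 1.
2 is placed in column 3, leaving (3,3) = 1.
2 is placed in column 4, so (3,4) = 3.
Row 4 now contains 1, so (4,1) = 3.
Row 1 already has 2, which forces (1,1) = 1.
1 is placed in row 2; hence (2,1) = 4.
1 is placed in row 3; hence (3,1) = 2.
Completed grid: 1 3 4 2 / 4 2 3 1 / 2 4 1 3 / 3 1 2 4.

2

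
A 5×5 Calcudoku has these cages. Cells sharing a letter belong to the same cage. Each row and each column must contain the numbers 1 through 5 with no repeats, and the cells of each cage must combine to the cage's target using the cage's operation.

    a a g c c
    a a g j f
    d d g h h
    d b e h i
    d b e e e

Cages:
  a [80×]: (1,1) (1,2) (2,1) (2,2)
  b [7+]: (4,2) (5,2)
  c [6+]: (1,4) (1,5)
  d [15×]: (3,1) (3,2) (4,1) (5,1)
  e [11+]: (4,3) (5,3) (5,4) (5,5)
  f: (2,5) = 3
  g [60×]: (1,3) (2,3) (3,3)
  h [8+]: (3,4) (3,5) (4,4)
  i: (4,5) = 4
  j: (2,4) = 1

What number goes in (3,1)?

Cage j is a single given cell, leaving (2,4) = 1.
F is a freebie, which forces (2,5) = 3.
Cage d has product 15, which forces (3,2) = 1.
Cage i is a single given cell, leaving (4,5) = 4.
Cage h has sum 8, so (3,4) = 4.
The 3 cells of cage h must have sum 8, leaving (3,5) = 2.
Cage h has sum 8, which forces (4,4) = 2.
Column 4 now contains 4, leaving (1,4) = 5.
2 is placed in column 5, which forces (1,5) = 1.
5 is placed in column 4, so (5,4) = 3.
1 is placed in column 5, which forces (5,5) = 5.
Cage e has sum 11, which forces (4,3) = 1.
5 is placed in row 5, leaving (5,1) = 1.
Cage e has sum 11, which forces (5,3) = 2.
Cage b's pair has sum 7, leaving (4,2) = 3.
2 is placed in row 5, which forces (5,2) = 4.
Cage a has product 80, so (1,1) = 4.
Column 2 already has 4, leaving (1,2) = 2.
Row 1 already has 4, so (1,3) = 3.
The 4 cells of cage a must have product 80, so (2,1) = 2.
The 4 cells of cage a must have product 80, leaving (2,2) = 5.
Row 2 already has 5, leaving (2,3) = 4.
The 4 cells of cage d must have product 15, leaving (3,1) = 3.
3 is placed in column 3, so (3,3) = 5.
Row 4 already has 3, leaving (4,1) = 5.
The full grid is 4 2 3 5 1 / 2 5 4 1 3 / 3 1 5 4 2 / 5 3 1 2 4 / 1 4 2 3 5.

3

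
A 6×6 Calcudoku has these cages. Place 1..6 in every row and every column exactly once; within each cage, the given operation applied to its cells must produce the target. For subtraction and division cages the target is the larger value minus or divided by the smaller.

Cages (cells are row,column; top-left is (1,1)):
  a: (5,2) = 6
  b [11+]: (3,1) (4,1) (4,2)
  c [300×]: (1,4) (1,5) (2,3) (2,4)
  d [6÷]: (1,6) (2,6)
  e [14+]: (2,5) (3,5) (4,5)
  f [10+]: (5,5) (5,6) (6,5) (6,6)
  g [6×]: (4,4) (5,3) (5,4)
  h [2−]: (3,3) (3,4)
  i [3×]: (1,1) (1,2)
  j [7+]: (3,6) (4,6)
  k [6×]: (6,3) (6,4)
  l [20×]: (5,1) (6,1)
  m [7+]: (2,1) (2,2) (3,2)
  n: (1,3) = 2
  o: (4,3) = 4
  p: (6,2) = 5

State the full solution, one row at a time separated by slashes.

1 3 2 5 4 6 / 2 4 5 3 6 1 / 3 1 6 4 5 2 / 6 2 4 1 3 5 / 5 6 3 2 1 4 / 4 5 1 6 2 3

Cage n is given; hence (1,3) = 2.
O is a freebie, so (4,3) = 4.
Cage a is given, leaving (5,2) = 6.
P is a freebie, which forces (6,2) = 5.
Cage l's pair has product 20, which forces (5,1) = 5.
Row 6 now contains 5, which forces (6,1) = 4.
The pair (1,1)/(1,2) in row 1 holds {1, 3}, leaving (1,6) = 6.
The two cells of cage d must have quotient 6, which forces (2,6) = 1.
The 3 cells of cage m must have sum 7, so (2,1) = 2.
Cage b needs sum 11, leaving (4,2) = 2.
Cage m has sum 7; hence (2,2) = 4.
Column 2 now contains 2, which forces (3,2) = 1.
Cage g needs product 6, which forces (5,4) = 2.
The two cells of cage i must have product 3, which forces (1,1) = 1.
Column 2 already has 1, which forces (1,2) = 3.
In row 2, 6 can only go at (2,5), so (2,5) = 6.
The only place for 2 in row 3 is (3,6).
Cage j needs two cells with sum 7, so (4,6) = 5.
Cage f needs sum 10, which forces (5,5) = 1.
Cage f has sum 10, so (5,6) = 4.
The 4 cells of cage f must have sum 10; hence (6,5) = 2.
2 is placed in column 6, so (6,6) = 3.
Cage e needs sum 14, leaving (3,5) = 5.
The 3 cells of cage g must have product 6; hence (4,4) = 1.
5 is placed in row 4, so (4,5) = 3.
Row 5 already has 1, so (5,3) = 3.
Column 4 already has 1, leaving (6,4) = 6.
Cage c has product 300, so (1,4) = 5.
Column 5 already has 5, so (1,5) = 4.
3 is placed in column 3, leaving (2,3) = 5.
Cage c has product 300; hence (2,4) = 3.
Cage b has sum 11; hence (3,1) = 3.
3 is placed in column 3, so (3,3) = 6.
The two cells of cage h must have difference 2, so (3,4) = 4.
Row 4 already has 3; hence (4,1) = 6.
6 is placed in row 6, which forces (6,3) = 1.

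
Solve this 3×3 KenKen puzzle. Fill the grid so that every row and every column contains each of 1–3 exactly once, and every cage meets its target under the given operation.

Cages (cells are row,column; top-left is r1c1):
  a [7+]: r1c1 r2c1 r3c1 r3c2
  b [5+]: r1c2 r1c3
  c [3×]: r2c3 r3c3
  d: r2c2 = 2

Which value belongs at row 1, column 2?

D is a freebie, which forces r2c2 = 2.
Cage a has sum 7, leaving r3c2 = 1.
1 is placed in row 3, leaving r3c3 = 3.
2 is placed in column 2, leaving r1c2 = 3.
3 is placed in column 3, so r1c3 = 2.
3 is placed in column 3, which forces r2c3 = 1.
Row 3 now contains 3, which forces r3c1 = 2.
3 is placed in row 1, which forces r1c1 = 1.
1 is placed in row 2, leaving r2c1 = 3.
Filled in: 1 3 2 / 3 2 1 / 2 1 3.

3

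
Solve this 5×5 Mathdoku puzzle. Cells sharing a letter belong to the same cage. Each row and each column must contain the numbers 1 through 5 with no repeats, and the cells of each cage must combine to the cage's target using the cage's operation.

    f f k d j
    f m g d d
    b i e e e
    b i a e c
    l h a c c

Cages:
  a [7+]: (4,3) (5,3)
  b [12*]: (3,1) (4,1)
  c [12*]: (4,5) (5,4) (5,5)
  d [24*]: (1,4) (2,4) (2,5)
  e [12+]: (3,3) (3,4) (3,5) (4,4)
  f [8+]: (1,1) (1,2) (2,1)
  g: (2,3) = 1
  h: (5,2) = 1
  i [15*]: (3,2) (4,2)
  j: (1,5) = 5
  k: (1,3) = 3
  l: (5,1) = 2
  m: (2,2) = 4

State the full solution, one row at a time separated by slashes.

Cage k is a single given cell, which forces (1,3) = 3.
Cage j is a single given cell, so (1,5) = 5.
Cage m is given, so (2,2) = 4.
Cage g is a single given cell, which forces (2,3) = 1.
Cage l is a single given cell, leaving (5,1) = 2.
Cage h is a single given cell, so (5,2) = 1.
Cage f has sum 8, which forces (1,1) = 1.
Column 2 already has 1; hence (1,2) = 2.
Cage d needs product 24, so (1,4) = 4.
The 3 cells of cage f must have sum 8; hence (2,1) = 5.
Cage a's pair has sum 7; hence (4,3) = 2.
Cage c needs product 12, so (4,5) = 1.
The two cells of cage a must have sum 7, so (5,3) = 5.
4 is placed in column 4; hence (5,4) = 3.
Row 5 already has 3; hence (5,5) = 4.
Column 4 now contains 3, which forces (2,4) = 2.
Cage d needs product 24, leaving (2,5) = 3.
Column 3 already has 5; hence (3,3) = 4.
The 4 cells of cage e must have sum 12, which forces (3,4) = 1.
The 4 cells of cage e must have sum 12, which forces (3,5) = 2.
Column 4 now contains 3, leaving (4,4) = 5.
4 is placed in row 3, so (3,1) = 3.
Cage i needs two cells with product 15, leaving (3,2) = 5.
Cage b needs two cells with product 12, which forces (4,1) = 4.
5 is placed in row 4, leaving (4,2) = 3.

1 2 3 4 5 / 5 4 1 2 3 / 3 5 4 1 2 / 4 3 2 5 1 / 2 1 5 3 4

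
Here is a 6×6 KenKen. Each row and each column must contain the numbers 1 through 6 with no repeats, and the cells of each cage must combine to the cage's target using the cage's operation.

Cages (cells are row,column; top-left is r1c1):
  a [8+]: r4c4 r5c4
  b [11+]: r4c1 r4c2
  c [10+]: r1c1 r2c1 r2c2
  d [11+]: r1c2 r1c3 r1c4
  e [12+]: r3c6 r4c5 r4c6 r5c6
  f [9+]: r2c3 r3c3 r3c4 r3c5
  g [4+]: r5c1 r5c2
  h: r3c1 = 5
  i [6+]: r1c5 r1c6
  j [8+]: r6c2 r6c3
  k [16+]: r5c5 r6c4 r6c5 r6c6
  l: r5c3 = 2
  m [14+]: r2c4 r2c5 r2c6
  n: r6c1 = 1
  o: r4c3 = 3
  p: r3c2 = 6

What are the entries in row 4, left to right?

6 5 3 2 1 4

Cage h is a single given cell, which forces r3c1 = 5.
Cage p is a single given cell, so r3c2 = 6.
5 is placed in column 1, leaving r4c1 = 6.
Column 2 already has 6, so r4c2 = 5.
O is a freebie, which forces r4c3 = 3.
Row 4 now contains 3, which forces r4c4 = 2.
Cage l is given, which forces r5c3 = 2.
Cage n is a single given cell, leaving r6c1 = 1.
2 is placed in column 3, so r2c3 = 1.
Cage f has sum 9, leaving r3c3 = 4.
1 is placed in column 1, so r5c1 = 3.
The two cells of cage g must have sum 4, so r5c2 = 1.
Cage a needs two cells with sum 8, leaving r5c4 = 6.
3 is placed in column 1; hence r1c1 = 4.
4 is placed in row 1, leaving r1c2 = 2.
Cage c has sum 10, so r2c1 = 2.
Cage c needs sum 10, which forces r2c2 = 4.
2 is placed in column 2, so r6c2 = 3.
Cage d needs sum 11; hence r1c3 = 6.
The 3 cells of cage d must have sum 11, so r1c4 = 3.
Column 4 now contains 3, which forces r2c4 = 5.
Column 4 now contains 3; hence r3c4 = 1.
Row 3 now contains 1; hence r3c5 = 3.
Row 3 now contains 3; hence r3c6 = 2.
Cage j's pair has sum 8; hence r6c3 = 5.
Column 4 already has 5, which forces r6c4 = 4.
4 is placed in row 6; hence r6c6 = 6.
Column 5 already has 3, which forces r2c5 = 6.
Column 6 now contains 6, so r2c6 = 3.
Cage k has sum 16, so r5c5 = 4.
Cage e has sum 12, so r5c6 = 5.
Row 6 now contains 6; hence r6c5 = 2.
The two cells of cage i must have sum 6, which forces r1c5 = 5.
Column 6 already has 5, so r1c6 = 1.
Column 5 already has 4, leaving r4c5 = 1.
The 4 cells of cage e must have sum 12; hence r4c6 = 4.
Filled in: 4 2 6 3 5 1 / 2 4 1 5 6 3 / 5 6 4 1 3 2 / 6 5 3 2 1 4 / 3 1 2 6 4 5 / 1 3 5 4 2 6.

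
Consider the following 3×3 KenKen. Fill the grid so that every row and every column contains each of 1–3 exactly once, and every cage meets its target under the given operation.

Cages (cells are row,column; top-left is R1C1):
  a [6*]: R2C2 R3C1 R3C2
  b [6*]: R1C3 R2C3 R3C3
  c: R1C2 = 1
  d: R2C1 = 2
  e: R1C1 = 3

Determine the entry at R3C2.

Cage e is a single given cell; hence R1C1 = 3.
Cage c is given, leaving R1C2 = 1.
Row 1 now contains 1, leaving R1C3 = 2.
Cage d is given, so R2C1 = 2.
Row 2 already has 2, so R2C2 = 3.
Row 2 now contains 3; hence R2C3 = 1.
Column 1 already has 2; hence R3C1 = 1.
Column 2 already has 3, which forces R3C2 = 2.
Column 3 now contains 1, which forces R3C3 = 3.
Completed grid: 3 1 2 / 2 3 1 / 1 2 3.

2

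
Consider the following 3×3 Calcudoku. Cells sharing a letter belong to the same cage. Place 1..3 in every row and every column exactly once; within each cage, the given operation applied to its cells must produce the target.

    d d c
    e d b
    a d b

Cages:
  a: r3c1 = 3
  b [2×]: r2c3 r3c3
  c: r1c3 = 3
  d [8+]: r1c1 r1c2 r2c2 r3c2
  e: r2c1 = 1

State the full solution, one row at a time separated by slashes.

2 1 3 / 1 3 2 / 3 2 1

The 4 cells of cage d must have sum 8, so r1c1 = 2.
Cage c is a single given cell; hence r1c3 = 3.
Cage e is given, which forces r2c1 = 1.
Row 2 now contains 1; hence r2c3 = 2.
Cage a is a single given cell, leaving r3c1 = 3.
Column 3 now contains 2; hence r3c3 = 1.
3 is placed in row 1, so r1c2 = 1.
2 is placed in row 2; hence r2c2 = 3.
Row 3 already has 1, so r3c2 = 2.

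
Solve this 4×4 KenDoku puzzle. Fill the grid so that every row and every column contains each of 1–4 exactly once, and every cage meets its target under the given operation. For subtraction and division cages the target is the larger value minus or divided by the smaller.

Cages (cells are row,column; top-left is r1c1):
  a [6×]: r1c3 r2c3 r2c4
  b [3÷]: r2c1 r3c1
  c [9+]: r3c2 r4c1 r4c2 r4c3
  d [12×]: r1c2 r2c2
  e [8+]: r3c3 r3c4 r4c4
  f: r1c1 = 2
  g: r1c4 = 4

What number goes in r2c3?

Cage f is a single given cell, leaving r1c1 = 2.
Cage g is a single given cell, which forces r1c4 = 4.
Row 1 already has 4, leaving r1c2 = 3.
Row 1 already has 3, leaving r1c3 = 1.
Cage d's pair has product 12, leaving r2c2 = 4.
Cage c needs sum 9; hence r3c2 = 2.
Cage c has sum 9, so r4c1 = 4.
Cage c needs sum 9; hence r4c2 = 1.
Cage c has sum 9, leaving r4c3 = 2.
Row 4 already has 1; hence r4c4 = 3.
2 is placed in column 3, so r2c3 = 3.
Column 4 now contains 3, so r2c4 = 2.
Cage e needs sum 8, which forces r3c3 = 4.
Column 4 now contains 3, leaving r3c4 = 1.
3 is placed in row 2; hence r2c1 = 1.
Row 3 now contains 1; hence r3c1 = 3.
Filled in: 2 3 1 4 / 1 4 3 2 / 3 2 4 1 / 4 1 2 3.

3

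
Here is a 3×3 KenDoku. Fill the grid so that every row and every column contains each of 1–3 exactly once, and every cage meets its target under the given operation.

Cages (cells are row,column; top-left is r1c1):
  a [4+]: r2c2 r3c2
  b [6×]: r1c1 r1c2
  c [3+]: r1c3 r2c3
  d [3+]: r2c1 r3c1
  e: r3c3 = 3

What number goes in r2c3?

2

Cage e is given, so r3c3 = 3.
Cage a's pair has sum 4, so r2c2 = 3.
Row 3 already has 3, so r3c2 = 1.
Cage b's pair has product 6, leaving r1c1 = 3.
Column 2 already has 3; hence r1c2 = 2.
2 is placed in row 1, so r1c3 = 1.
The two cells of cage d must have sum 3, leaving r2c1 = 1.
Column 3 already has 1; hence r2c3 = 2.
Row 3 now contains 1, leaving r3c1 = 2.
Completed grid: 3 2 1 / 1 3 2 / 2 1 3.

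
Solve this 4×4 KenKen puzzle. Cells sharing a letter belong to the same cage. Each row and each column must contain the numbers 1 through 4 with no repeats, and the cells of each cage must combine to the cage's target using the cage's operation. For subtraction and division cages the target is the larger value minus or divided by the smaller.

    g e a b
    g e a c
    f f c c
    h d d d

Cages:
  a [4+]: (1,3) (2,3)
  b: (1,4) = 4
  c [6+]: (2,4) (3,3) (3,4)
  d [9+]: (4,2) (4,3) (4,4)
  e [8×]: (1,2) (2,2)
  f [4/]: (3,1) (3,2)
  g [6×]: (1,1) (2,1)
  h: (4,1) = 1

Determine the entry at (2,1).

2

Cage b is given, which forces (1,4) = 4.
Cage h is given; hence (4,1) = 1.
Row 1 now contains 4, so (1,2) = 2.
Cage e's pair has product 8; hence (2,2) = 4.
Column 1 already has 1, leaving (3,1) = 4.
Cage f needs two cells with quotient 4; hence (3,2) = 1.
Column 2 already has 4, which forces (4,2) = 3.
Row 4 already has 3, which forces (4,4) = 2.
Row 1 now contains 2, leaving (1,1) = 3.
3 is placed in row 1, leaving (1,3) = 1.
The two cells of cage g must have product 6, so (2,1) = 2.
Column 3 already has 1, leaving (2,3) = 3.
The 3 cells of cage c must have sum 6, so (2,4) = 1.
The 3 cells of cage c must have sum 6, leaving (3,3) = 2.
2 is placed in column 4, which forces (3,4) = 3.
2 is placed in row 4, leaving (4,3) = 4.
Filled in: 3 2 1 4 / 2 4 3 1 / 4 1 2 3 / 1 3 4 2.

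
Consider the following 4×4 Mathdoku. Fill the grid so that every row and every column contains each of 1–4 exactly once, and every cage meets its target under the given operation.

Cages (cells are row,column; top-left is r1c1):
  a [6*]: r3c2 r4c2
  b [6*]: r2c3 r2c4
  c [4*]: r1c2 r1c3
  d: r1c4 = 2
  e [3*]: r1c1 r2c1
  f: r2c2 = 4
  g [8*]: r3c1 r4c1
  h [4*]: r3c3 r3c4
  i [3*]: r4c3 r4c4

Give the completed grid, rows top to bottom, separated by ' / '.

Cage d is given, so r1c4 = 2.
Cage f is a single given cell; hence r2c2 = 4.
2 is placed in column 4, leaving r2c4 = 3.
3 is placed in column 4, leaving r4c4 = 1.
The two cells of cage e must have product 3, leaving r1c1 = 3.
Column 2 already has 4, which forces r1c2 = 1.
Cage c's pair has product 4, so r1c3 = 4.
Row 2 now contains 3, so r2c1 = 1.
Row 2 now contains 3, leaving r2c3 = 2.
The two cells of cage h must have product 4, so r3c3 = 1.
Column 4 now contains 1; hence r3c4 = 4.
Row 4 already has 1, which forces r4c3 = 3.
Row 3 already has 4, leaving r3c1 = 2.
Cage a needs two cells with product 6, leaving r3c2 = 3.
The two cells of cage g must have product 8, leaving r4c1 = 4.
3 is placed in row 4; hence r4c2 = 2.

3 1 4 2 / 1 4 2 3 / 2 3 1 4 / 4 2 3 1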